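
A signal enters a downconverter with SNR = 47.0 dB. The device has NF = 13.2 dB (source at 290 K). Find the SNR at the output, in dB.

By definition F = SNR_in/SNR_out, so in dB: SNR_out = SNR_in − NF
SNR_out = 47.0 − 13.2 = 33.8 dB

33.8 dB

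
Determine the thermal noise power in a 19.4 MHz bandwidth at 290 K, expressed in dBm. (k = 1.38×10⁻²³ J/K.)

P_n = kTB = 1.38×10⁻²³ × 290 × 1.94×10⁷ = 7.76×10⁻¹⁴ W
In dBm: 10 log₁₀(7.76×10⁻¹⁴ / 10⁻³) = −101.1 dBm

−101.1 dBm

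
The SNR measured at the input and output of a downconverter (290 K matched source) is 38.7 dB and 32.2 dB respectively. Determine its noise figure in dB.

6.5 dB

NF (dB) = SNR_in(dB) − SNR_out(dB) when the source is at T₀
NF = 38.7 − 32.2 = 6.5 dB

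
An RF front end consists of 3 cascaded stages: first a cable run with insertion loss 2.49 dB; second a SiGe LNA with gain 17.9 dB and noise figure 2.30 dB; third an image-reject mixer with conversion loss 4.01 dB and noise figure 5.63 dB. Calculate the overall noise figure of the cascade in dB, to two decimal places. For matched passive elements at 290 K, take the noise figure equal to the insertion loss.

4.90 dB

Convert to linear (a loss of L dB is a gain of −L dB): F_i = 10^(NF_i/10), G_i = 10^(G_i,dB/10)
  Stage 1: F_1 = 10^(2.49/10) = 1.774, G_1 = 10^(−2.49/10) = 0.5636
  Stage 2: F_2 = 10^(2.30/10) = 1.698, G_2 = 10^(17.9/10) = 61.66
  Stage 3: F_3 = 10^(5.63/10) = 3.656, G_3 = 10^(−4.01/10) = 0.3972
Friis cascade:
  F = 1.774 + (1.698 − 1)/0.5636 + (3.656 − 1)/34.75 = 3.089
NF = 10 log₁₀(3.089) = 4.90 dB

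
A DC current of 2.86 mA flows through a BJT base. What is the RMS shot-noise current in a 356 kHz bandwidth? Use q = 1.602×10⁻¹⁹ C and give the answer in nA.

I_n = √(2qI·B)
2qI·B = 2 × 1.602×10⁻¹⁹ × 2.86×10⁻³ × 3.56×10⁵ = 3.26×10⁻¹⁶ A²
I_n = √(3.26×10⁻¹⁶) = 1.81×10⁻⁸ A = 18.1 nA

18.1 nA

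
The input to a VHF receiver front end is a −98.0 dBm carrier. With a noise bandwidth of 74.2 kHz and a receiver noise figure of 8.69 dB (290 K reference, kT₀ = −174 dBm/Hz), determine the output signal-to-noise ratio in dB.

18.6 dB

Noise floor: N = −174 + 10 log₁₀(B) + NF
10 log₁₀(7.42×10⁴) = 48.7 dB
N = −174 + 48.7 + 8.69 = −116.61 dBm
SNR = P_sig − N = −98.0 − (−116.61) = 18.61 dB → 18.6 dB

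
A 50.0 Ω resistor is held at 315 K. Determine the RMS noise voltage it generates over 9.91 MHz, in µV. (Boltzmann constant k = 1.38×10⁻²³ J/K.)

V_n = √(4kTRB)
4kTRB = 4 × 1.38×10⁻²³ × 315 × 5.00×10¹ × 9.91×10⁶ = 8.62×10⁻¹² V²
V_n = √(8.62×10⁻¹²) = 2.94×10⁻⁶ V = 2.94 µV

2.94 µV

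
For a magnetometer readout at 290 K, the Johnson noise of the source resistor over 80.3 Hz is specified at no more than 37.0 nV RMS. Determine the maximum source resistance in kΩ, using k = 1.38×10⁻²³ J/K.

1.07 kΩ

Johnson–Nyquist: V_n = √(4kTRB) ⇒ R = V_n² / (4kTB)
4kTB = 4 × 1.38×10⁻²³ × 290 × 8.03×10¹ = 1.29×10⁻¹⁸
R = (3.70×10⁻⁸)² / 1.29×10⁻¹⁸ = 1.07×10³ Ω = 1.07 kΩ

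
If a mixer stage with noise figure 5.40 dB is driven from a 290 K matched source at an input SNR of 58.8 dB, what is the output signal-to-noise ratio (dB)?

By definition F = SNR_in/SNR_out, so in dB: SNR_out = SNR_in − NF
SNR_out = 58.8 − 5.40 = 53.40 dB

53.40 dB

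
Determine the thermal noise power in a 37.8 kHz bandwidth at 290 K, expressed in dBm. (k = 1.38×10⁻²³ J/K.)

P_n = kTB = 1.38×10⁻²³ × 290 × 3.78×10⁴ = 1.51×10⁻¹⁶ W
In dBm: 10 log₁₀(1.51×10⁻¹⁶ / 10⁻³) = −128.2 dBm

−128.2 dBm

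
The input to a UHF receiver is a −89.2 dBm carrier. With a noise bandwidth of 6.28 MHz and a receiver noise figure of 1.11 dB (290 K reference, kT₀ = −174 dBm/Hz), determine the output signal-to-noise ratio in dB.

Noise floor: N = −174 + 10 log₁₀(B) + NF
10 log₁₀(6.28×10⁶) = 67.98 dB
N = −174 + 67.98 + 1.11 = −104.91 dBm
SNR = P_sig − N = −89.2 − (−104.91) = 15.71 dB → 15.7 dB

15.7 dB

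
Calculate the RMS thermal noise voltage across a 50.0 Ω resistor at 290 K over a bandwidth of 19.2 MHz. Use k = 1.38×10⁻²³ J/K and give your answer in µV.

V_n = √(4kTRB)
4kTRB = 4 × 1.38×10⁻²³ × 290 × 5.00×10¹ × 1.92×10⁷ = 1.54×10⁻¹¹ V²
V_n = √(1.54×10⁻¹¹) = 3.92×10⁻⁶ V = 3.92 µV

3.92 µV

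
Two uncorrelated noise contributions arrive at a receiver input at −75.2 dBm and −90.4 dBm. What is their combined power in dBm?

−75.1 dBm

Convert to linear, add, convert back:
P₁ = 3.02×10⁻¹¹ W, P₂ = 9.12×10⁻¹³ W
P_tot = 3.11×10⁻¹¹ W → 10 log₁₀(P_tot / 10⁻³) = −75.1 dBm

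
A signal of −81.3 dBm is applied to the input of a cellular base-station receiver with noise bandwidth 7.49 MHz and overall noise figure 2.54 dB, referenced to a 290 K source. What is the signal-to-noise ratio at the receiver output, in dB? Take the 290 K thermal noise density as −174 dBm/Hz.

21.4 dB

Noise floor: N = −174 + 10 log₁₀(B) + NF
10 log₁₀(7.49×10⁶) = 68.74 dB
N = −174 + 68.74 + 2.54 = −102.72 dBm
SNR = P_sig − N = −81.3 − (−102.72) = 21.42 dB → 21.4 dB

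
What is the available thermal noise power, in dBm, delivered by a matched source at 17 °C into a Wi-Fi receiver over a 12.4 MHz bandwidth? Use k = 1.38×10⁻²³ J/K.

T = 17 °C + 273.15 = 290.15 K
P_n = kTB = 1.38×10⁻²³ × 290.15 × 1.24×10⁷ = 4.97×10⁻¹⁴ W
In dBm: 10 log₁₀(4.97×10⁻¹⁴ / 10⁻³) = −103.0 dBm

−103.0 dBm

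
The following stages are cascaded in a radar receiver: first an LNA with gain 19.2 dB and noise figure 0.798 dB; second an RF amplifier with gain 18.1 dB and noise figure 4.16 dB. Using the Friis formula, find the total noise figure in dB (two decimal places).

0.87 dB

Convert to linear (a loss of L dB is a gain of −L dB): F_i = 10^(NF_i/10), G_i = 10^(G_i,dB/10)
  Stage 1: F_1 = 10^(0.798/10) = 1.202, G_1 = 10^(19.2/10) = 83.18
  Stage 2: F_2 = 10^(4.16/10) = 2.606, G_2 = 10^(18.1/10) = 64.57
Friis cascade:
  F = 1.202 + (2.606 − 1)/83.18 = 1.221
NF = 10 log₁₀(1.221) = 0.87 dB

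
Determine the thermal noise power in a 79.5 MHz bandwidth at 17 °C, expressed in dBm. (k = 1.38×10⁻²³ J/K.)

T = 17 °C + 273.15 = 290.15 K
P_n = kTB = 1.38×10⁻²³ × 290.15 × 7.95×10⁷ = 3.18×10⁻¹³ W
In dBm: 10 log₁₀(3.18×10⁻¹³ / 10⁻³) = −95.0 dBm

−95.0 dBm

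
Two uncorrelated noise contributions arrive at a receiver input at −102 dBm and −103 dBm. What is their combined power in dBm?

Convert to linear, add, convert back:
P₁ = 6.31×10⁻¹⁴ W, P₂ = 5.01×10⁻¹⁴ W
P_tot = 1.13×10⁻¹³ W → 10 log₁₀(P_tot / 10⁻³) = −99.5 dBm

−99.5 dBm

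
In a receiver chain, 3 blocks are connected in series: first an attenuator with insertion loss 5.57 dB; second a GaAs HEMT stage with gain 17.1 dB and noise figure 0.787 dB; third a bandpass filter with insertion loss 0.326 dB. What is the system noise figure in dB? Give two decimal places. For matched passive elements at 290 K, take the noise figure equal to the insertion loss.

6.36 dB

Convert to linear (a loss of L dB is a gain of −L dB): F_i = 10^(NF_i/10), G_i = 10^(G_i,dB/10)
  Stage 1: F_1 = 10^(5.57/10) = 3.606, G_1 = 10^(−5.57/10) = 0.2773
  Stage 2: F_2 = 10^(0.787/10) = 1.199, G_2 = 10^(17.1/10) = 51.29
  Stage 3: F_3 = 10^(0.326/10) = 1.078, G_3 = 10^(−0.326/10) = 0.9277
Friis cascade:
  F = 3.606 + (1.199 − 1)/0.2773 + (1.078 − 1)/14.22 = 4.328
NF = 10 log₁₀(4.328) = 6.36 dB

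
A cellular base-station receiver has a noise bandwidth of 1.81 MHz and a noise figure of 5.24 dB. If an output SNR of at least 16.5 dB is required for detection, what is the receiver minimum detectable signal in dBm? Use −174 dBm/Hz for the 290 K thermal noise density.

−89.7 dBm

Sensitivity = −174 + 10 log₁₀(B) + NF + SNR_min
= −174 + 62.58 + 5.24 + 16.5
= −89.68 dBm → −89.7 dBm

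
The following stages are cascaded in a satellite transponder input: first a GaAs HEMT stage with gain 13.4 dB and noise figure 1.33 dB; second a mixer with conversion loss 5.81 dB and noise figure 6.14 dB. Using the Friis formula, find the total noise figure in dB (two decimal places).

1.76 dB

Convert to linear (a loss of L dB is a gain of −L dB): F_i = 10^(NF_i/10), G_i = 10^(G_i,dB/10)
  Stage 1: F_1 = 10^(1.33/10) = 1.358, G_1 = 10^(13.4/10) = 21.88
  Stage 2: F_2 = 10^(6.14/10) = 4.111, G_2 = 10^(−5.81/10) = 0.2624
Friis cascade:
  F = 1.358 + (4.111 − 1)/21.88 = 1.501
NF = 10 log₁₀(1.501) = 1.76 dB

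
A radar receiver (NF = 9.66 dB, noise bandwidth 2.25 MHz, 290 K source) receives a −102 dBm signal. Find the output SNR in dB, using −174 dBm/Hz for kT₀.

Noise floor: N = −174 + 10 log₁₀(B) + NF
10 log₁₀(2.25×10⁶) = 63.52 dB
N = −174 + 63.52 + 9.66 = −100.82 dBm
SNR = P_sig − N = −102 − (−100.82) = −1.18 dB → −1.2 dB

−1.2 dB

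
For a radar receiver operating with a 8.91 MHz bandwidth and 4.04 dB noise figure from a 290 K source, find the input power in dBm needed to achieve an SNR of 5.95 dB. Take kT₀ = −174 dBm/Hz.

Sensitivity = −174 + 10 log₁₀(B) + NF + SNR_min
= −174 + 69.5 + 4.04 + 5.95
= −94.51 dBm → −94.5 dBm

−94.5 dBm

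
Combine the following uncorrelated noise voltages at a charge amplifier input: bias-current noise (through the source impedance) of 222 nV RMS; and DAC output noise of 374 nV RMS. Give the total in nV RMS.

Uncorrelated sources add in power (mean-square): V_tot = √(ΣV_i²)
V_tot = √[(2.22×10⁻⁷)² + (3.74×10⁻⁷)²] = 4.35×10⁻⁷ V = 435 nV

435 nV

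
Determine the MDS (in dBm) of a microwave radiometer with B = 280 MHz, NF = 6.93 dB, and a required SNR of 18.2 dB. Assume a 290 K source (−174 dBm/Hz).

Sensitivity = −174 + 10 log₁₀(B) + NF + SNR_min
= −174 + 84.47 + 6.93 + 18.2
= −64.40 dBm → −64.4 dBm

−64.4 dBm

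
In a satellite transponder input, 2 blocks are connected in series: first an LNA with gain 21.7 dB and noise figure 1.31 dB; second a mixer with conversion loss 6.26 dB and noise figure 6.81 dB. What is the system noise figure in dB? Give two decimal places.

1.39 dB

Convert to linear (a loss of L dB is a gain of −L dB): F_i = 10^(NF_i/10), G_i = 10^(G_i,dB/10)
  Stage 1: F_1 = 10^(1.31/10) = 1.352, G_1 = 10^(21.7/10) = 147.9
  Stage 2: F_2 = 10^(6.81/10) = 4.797, G_2 = 10^(−6.26/10) = 0.2366
Friis cascade:
  F = 1.352 + (4.797 − 1)/147.9 = 1.378
NF = 10 log₁₀(1.378) = 1.39 dB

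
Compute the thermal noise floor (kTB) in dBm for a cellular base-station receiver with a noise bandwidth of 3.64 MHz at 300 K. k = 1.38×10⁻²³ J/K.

−108.2 dBm

P_n = kTB = 1.38×10⁻²³ × 300 × 3.64×10⁶ = 1.51×10⁻¹⁴ W
In dBm: 10 log₁₀(1.51×10⁻¹⁴ / 10⁻³) = −108.2 dBm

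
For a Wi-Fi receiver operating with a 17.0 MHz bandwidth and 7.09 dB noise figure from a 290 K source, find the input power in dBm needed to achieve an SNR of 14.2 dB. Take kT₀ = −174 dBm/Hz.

Sensitivity = −174 + 10 log₁₀(B) + NF + SNR_min
= −174 + 72.3 + 7.09 + 14.2
= −80.41 dBm → −80.4 dBm

−80.4 dBm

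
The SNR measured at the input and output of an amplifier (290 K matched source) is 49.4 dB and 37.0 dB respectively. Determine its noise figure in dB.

NF (dB) = SNR_in(dB) − SNR_out(dB) when the source is at T₀
NF = 49.4 − 37.0 = 12.4 dB

12.4 dB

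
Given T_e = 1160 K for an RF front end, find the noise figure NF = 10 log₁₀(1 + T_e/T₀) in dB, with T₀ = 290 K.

6.99 dB

F = 1 + T_e/T₀ = 1 + 1160/290 = 5
NF = 10 log₁₀(5) = 6.99 dB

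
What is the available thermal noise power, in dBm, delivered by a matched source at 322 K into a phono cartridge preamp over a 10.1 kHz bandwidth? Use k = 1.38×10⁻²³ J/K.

−133.5 dBm

P_n = kTB = 1.38×10⁻²³ × 322 × 1.01×10⁴ = 4.49×10⁻¹⁷ W
In dBm: 10 log₁₀(4.49×10⁻¹⁷ / 10⁻³) = −133.5 dBm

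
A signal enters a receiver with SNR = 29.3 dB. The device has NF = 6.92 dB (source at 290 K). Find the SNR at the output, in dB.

22.38 dB

By definition F = SNR_in/SNR_out, so in dB: SNR_out = SNR_in − NF
SNR_out = 29.3 − 6.92 = 22.38 dB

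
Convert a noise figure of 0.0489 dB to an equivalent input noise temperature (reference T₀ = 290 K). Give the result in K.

F = 10^(0.0489/10) = 1.01132
T_e = (F − 1)·T₀ = (1.01132 − 1) × 290 = 3.28 K

3.28 K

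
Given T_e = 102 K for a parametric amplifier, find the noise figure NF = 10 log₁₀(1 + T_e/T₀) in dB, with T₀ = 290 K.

F = 1 + T_e/T₀ = 1 + 102/290 = 1.35172
NF = 10 log₁₀(1.35172) = 1.31 dB

1.31 dB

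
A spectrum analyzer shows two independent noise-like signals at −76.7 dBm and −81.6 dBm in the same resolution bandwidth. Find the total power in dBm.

Convert to linear, add, convert back:
P₁ = 2.14×10⁻¹¹ W, P₂ = 6.92×10⁻¹² W
P_tot = 2.83×10⁻¹¹ W → 10 log₁₀(P_tot / 10⁻³) = −75.5 dBm

−75.5 dBm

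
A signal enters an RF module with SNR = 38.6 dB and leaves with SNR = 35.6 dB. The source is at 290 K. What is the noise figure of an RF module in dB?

3.0 dB

NF (dB) = SNR_in(dB) − SNR_out(dB) when the source is at T₀
NF = 38.6 − 35.6 = 3.0 dB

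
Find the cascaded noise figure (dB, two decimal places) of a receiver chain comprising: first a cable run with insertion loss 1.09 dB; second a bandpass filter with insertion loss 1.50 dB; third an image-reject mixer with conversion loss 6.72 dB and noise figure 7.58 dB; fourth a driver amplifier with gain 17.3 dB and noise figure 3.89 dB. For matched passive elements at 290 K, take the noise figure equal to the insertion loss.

13.57 dB

Convert to linear (a loss of L dB is a gain of −L dB): F_i = 10^(NF_i/10), G_i = 10^(G_i,dB/10)
  Stage 1: F_1 = 10^(1.09/10) = 1.285, G_1 = 10^(−1.09/10) = 0.7780
  Stage 2: F_2 = 10^(1.50/10) = 1.413, G_2 = 10^(−1.50/10) = 0.7079
  Stage 3: F_3 = 10^(7.58/10) = 5.728, G_3 = 10^(−6.72/10) = 0.2128
  Stage 4: F_4 = 10^(3.89/10) = 2.449, G_4 = 10^(17.3/10) = 53.70
Friis cascade:
  F = 1.285 + (1.413 − 1)/0.7780 + (5.728 − 1)/0.5508 + (2.449 − 1)/0.1172 = 22.76
NF = 10 log₁₀(22.76) = 13.57 dB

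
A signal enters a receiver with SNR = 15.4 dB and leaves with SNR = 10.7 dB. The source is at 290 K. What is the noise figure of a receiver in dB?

NF (dB) = SNR_in(dB) − SNR_out(dB) when the source is at T₀
NF = 15.4 − 10.7 = 4.7 dB

4.7 dB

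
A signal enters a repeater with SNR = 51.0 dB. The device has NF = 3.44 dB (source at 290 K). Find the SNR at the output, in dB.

By definition F = SNR_in/SNR_out, so in dB: SNR_out = SNR_in − NF
SNR_out = 51.0 − 3.44 = 47.56 dB

47.56 dB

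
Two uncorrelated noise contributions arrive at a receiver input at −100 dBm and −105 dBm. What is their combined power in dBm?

−98.8 dBm

Convert to linear, add, convert back:
P₁ = 1.00×10⁻¹³ W, P₂ = 3.16×10⁻¹⁴ W
P_tot = 1.32×10⁻¹³ W → 10 log₁₀(P_tot / 10⁻³) = −98.8 dBm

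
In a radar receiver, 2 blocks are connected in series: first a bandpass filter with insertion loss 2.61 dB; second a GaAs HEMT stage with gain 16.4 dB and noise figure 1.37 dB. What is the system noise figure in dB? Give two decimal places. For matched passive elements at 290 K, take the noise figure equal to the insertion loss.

3.98 dB

Convert to linear (a loss of L dB is a gain of −L dB): F_i = 10^(NF_i/10), G_i = 10^(G_i,dB/10)
  Stage 1: F_1 = 10^(2.61/10) = 1.824, G_1 = 10^(−2.61/10) = 0.5483
  Stage 2: F_2 = 10^(1.37/10) = 1.371, G_2 = 10^(16.4/10) = 43.65
Friis cascade:
  F = 1.824 + (1.371 − 1)/0.5483 = 2.500
NF = 10 log₁₀(2.500) = 3.98 dB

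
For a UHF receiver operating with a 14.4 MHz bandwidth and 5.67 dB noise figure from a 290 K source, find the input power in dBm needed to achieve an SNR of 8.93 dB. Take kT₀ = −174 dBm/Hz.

−87.8 dBm

Sensitivity = −174 + 10 log₁₀(B) + NF + SNR_min
= −174 + 71.58 + 5.67 + 8.93
= −87.82 dBm → −87.8 dBm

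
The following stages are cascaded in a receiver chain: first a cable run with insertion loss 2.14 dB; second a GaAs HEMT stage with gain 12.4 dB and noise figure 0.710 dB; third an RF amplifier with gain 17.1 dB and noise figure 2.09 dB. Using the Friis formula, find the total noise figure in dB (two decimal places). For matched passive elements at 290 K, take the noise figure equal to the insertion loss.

2.98 dB

Convert to linear (a loss of L dB is a gain of −L dB): F_i = 10^(NF_i/10), G_i = 10^(G_i,dB/10)
  Stage 1: F_1 = 10^(2.14/10) = 1.637, G_1 = 10^(−2.14/10) = 0.6109
  Stage 2: F_2 = 10^(0.710/10) = 1.178, G_2 = 10^(12.4/10) = 17.38
  Stage 3: F_3 = 10^(2.09/10) = 1.618, G_3 = 10^(17.1/10) = 51.29
Friis cascade:
  F = 1.637 + (1.178 − 1)/0.6109 + (1.618 − 1)/10.62 = 1.986
NF = 10 log₁₀(1.986) = 2.98 dB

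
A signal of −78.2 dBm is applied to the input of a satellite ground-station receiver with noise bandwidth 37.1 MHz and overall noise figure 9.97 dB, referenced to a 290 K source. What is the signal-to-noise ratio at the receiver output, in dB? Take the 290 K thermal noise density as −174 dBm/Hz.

Noise floor: N = −174 + 10 log₁₀(B) + NF
10 log₁₀(3.71×10⁷) = 75.69 dB
N = −174 + 75.69 + 9.97 = −88.34 dBm
SNR = P_sig − N = −78.2 − (−88.34) = 10.14 dB → 10.1 dB

10.1 dB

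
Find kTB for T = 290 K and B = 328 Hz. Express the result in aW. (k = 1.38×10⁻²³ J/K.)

1.31 aW

P_n = kTB = 1.38×10⁻²³ × 290 × 3.28×10² = 1.31×10⁻¹⁸ W = 1.31 aW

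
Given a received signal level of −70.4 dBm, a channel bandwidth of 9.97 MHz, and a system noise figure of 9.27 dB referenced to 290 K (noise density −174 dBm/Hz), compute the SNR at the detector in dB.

24.3 dB

Noise floor: N = −174 + 10 log₁₀(B) + NF
10 log₁₀(9.97×10⁶) = 69.99 dB
N = −174 + 69.99 + 9.27 = −94.74 dBm
SNR = P_sig − N = −70.4 − (−94.74) = 24.34 dB → 24.3 dB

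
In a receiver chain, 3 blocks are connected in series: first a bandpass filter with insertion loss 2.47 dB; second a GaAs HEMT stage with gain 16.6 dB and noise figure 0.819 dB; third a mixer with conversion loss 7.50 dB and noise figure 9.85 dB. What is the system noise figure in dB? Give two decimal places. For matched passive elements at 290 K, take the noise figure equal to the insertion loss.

Convert to linear (a loss of L dB is a gain of −L dB): F_i = 10^(NF_i/10), G_i = 10^(G_i,dB/10)
  Stage 1: F_1 = 10^(2.47/10) = 1.766, G_1 = 10^(−2.47/10) = 0.5662
  Stage 2: F_2 = 10^(0.819/10) = 1.208, G_2 = 10^(16.6/10) = 45.71
  Stage 3: F_3 = 10^(9.85/10) = 9.661, G_3 = 10^(−7.50/10) = 0.1778
Friis cascade:
  F = 1.766 + (1.208 − 1)/0.5662 + (9.661 − 1)/25.88 = 2.467
NF = 10 log₁₀(2.467) = 3.92 dB

3.92 dB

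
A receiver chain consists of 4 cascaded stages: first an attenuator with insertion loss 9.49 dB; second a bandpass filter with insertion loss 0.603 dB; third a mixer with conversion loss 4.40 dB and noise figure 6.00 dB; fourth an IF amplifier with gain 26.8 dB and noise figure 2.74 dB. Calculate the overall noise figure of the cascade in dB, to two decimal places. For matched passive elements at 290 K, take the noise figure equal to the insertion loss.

18.16 dB

Convert to linear (a loss of L dB is a gain of −L dB): F_i = 10^(NF_i/10), G_i = 10^(G_i,dB/10)
  Stage 1: F_1 = 10^(9.49/10) = 8.892, G_1 = 10^(−9.49/10) = 0.1125
  Stage 2: F_2 = 10^(0.603/10) = 1.149, G_2 = 10^(−0.603/10) = 0.8704
  Stage 3: F_3 = 10^(6.00/10) = 3.981, G_3 = 10^(−4.40/10) = 0.3631
  Stage 4: F_4 = 10^(2.74/10) = 1.879, G_4 = 10^(26.8/10) = 478.6
Friis cascade:
  F = 8.892 + (1.149 − 1)/0.1125 + (3.981 − 1)/0.09788 + (1.879 − 1)/0.03554 = 65.42
NF = 10 log₁₀(65.42) = 18.16 dB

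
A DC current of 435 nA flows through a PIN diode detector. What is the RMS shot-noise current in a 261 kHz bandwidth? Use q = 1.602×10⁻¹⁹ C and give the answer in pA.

I_n = √(2qI·B)
2qI·B = 2 × 1.602×10⁻¹⁹ × 4.35×10⁻⁷ × 2.61×10⁵ = 3.64×10⁻²⁰ A²
I_n = √(3.64×10⁻²⁰) = 1.91×10⁻¹⁰ A = 191 pA

191 pA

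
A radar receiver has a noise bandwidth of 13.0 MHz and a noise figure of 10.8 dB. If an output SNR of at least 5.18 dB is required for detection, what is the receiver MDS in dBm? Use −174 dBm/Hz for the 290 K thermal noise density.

Sensitivity = −174 + 10 log₁₀(B) + NF + SNR_min
= −174 + 71.14 + 10.8 + 5.18
= −86.88 dBm → −86.9 dBm

−86.9 dBm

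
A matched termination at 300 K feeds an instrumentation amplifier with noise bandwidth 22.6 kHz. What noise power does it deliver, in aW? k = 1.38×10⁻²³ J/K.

93.6 aW

P_n = kTB = 1.38×10⁻²³ × 300 × 2.26×10⁴ = 9.36×10⁻¹⁷ W = 93.6 aW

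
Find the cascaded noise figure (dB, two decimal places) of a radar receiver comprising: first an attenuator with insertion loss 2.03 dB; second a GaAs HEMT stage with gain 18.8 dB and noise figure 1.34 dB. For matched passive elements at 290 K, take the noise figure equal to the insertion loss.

Convert to linear (a loss of L dB is a gain of −L dB): F_i = 10^(NF_i/10), G_i = 10^(G_i,dB/10)
  Stage 1: F_1 = 10^(2.03/10) = 1.596, G_1 = 10^(−2.03/10) = 0.6266
  Stage 2: F_2 = 10^(1.34/10) = 1.361, G_2 = 10^(18.8/10) = 75.86
Friis cascade:
  F = 1.596 + (1.361 − 1)/0.6266 = 2.173
NF = 10 log₁₀(2.173) = 3.37 dB

3.37 dB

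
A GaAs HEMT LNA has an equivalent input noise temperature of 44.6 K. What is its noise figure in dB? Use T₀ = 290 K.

F = 1 + T_e/T₀ = 1 + 44.6/290 = 1.15379
NF = 10 log₁₀(1.15379) = 0.621 dB

0.621 dB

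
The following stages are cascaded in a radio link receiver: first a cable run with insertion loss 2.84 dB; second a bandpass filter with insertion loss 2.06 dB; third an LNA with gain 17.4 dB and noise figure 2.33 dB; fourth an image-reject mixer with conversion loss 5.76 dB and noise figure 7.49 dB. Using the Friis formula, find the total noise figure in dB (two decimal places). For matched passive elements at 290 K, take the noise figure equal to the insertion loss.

7.44 dB

Convert to linear (a loss of L dB is a gain of −L dB): F_i = 10^(NF_i/10), G_i = 10^(G_i,dB/10)
  Stage 1: F_1 = 10^(2.84/10) = 1.923, G_1 = 10^(−2.84/10) = 0.5200
  Stage 2: F_2 = 10^(2.06/10) = 1.607, G_2 = 10^(−2.06/10) = 0.6223
  Stage 3: F_3 = 10^(2.33/10) = 1.710, G_3 = 10^(17.4/10) = 54.95
  Stage 4: F_4 = 10^(7.49/10) = 5.610, G_4 = 10^(−5.76/10) = 0.2655
Friis cascade:
  F = 1.923 + (1.607 − 1)/0.5200 + (1.710 − 1)/0.3236 + (5.610 − 1)/17.78 = 5.544
NF = 10 log₁₀(5.544) = 7.44 dB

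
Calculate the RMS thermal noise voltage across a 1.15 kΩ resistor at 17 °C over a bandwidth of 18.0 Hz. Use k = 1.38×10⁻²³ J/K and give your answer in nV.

T = 17 °C + 273.15 = 290.15 K
V_n = √(4kTRB)
4kTRB = 4 × 1.38×10⁻²³ × 290.15 × 1.15×10³ × 1.80×10¹ = 3.32×10⁻¹⁶ V²
V_n = √(3.32×10⁻¹⁶) = 1.82×10⁻⁸ V = 18.2 nV

18.2 nV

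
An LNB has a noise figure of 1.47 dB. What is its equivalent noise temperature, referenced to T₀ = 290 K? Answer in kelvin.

F = 10^(1.47/10) = 1.40281
T_e = (F − 1)·T₀ = (1.40281 − 1) × 290 = 117 K

117 K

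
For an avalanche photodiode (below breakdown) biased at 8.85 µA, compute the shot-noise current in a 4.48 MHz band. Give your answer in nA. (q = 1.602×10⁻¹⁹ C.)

3.56 nA

I_n = √(2qI·B)
2qI·B = 2 × 1.602×10⁻¹⁹ × 8.85×10⁻⁶ × 4.48×10⁶ = 1.27×10⁻¹⁷ A²
I_n = √(1.27×10⁻¹⁷) = 3.56×10⁻⁹ A = 3.56 nA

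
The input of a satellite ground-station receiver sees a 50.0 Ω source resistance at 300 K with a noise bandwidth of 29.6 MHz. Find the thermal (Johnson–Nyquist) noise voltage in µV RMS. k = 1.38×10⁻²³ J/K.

V_n = √(4kTRB)
4kTRB = 4 × 1.38×10⁻²³ × 300 × 5.00×10¹ × 2.96×10⁷ = 2.45×10⁻¹¹ V²
V_n = √(2.45×10⁻¹¹) = 4.95×10⁻⁶ V = 4.95 µV

4.95 µV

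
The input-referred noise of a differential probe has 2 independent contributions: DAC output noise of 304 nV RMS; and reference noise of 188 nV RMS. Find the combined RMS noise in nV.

357 nV

Uncorrelated sources add in power (mean-square): V_tot = √(ΣV_i²)
V_tot = √[(3.04×10⁻⁷)² + (1.88×10⁻⁷)²] = 3.57×10⁻⁷ V = 357 nV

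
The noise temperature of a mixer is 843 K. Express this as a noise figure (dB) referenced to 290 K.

5.92 dB

F = 1 + T_e/T₀ = 1 + 843/290 = 3.9069
NF = 10 log₁₀(3.9069) = 5.92 dB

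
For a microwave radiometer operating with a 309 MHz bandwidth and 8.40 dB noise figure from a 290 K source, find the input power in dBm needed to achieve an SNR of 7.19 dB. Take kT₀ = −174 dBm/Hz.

−73.5 dBm

Sensitivity = −174 + 10 log₁₀(B) + NF + SNR_min
= −174 + 84.9 + 8.40 + 7.19
= −73.51 dBm → −73.5 dBm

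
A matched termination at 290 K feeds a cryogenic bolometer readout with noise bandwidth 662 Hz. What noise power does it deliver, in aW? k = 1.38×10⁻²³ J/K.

P_n = kTB = 1.38×10⁻²³ × 290 × 6.62×10² = 2.65×10⁻¹⁸ W = 2.65 aW

2.65 aW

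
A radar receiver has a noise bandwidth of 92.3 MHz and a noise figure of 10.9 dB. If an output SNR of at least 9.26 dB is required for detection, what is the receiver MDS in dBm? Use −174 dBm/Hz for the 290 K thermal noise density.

Sensitivity = −174 + 10 log₁₀(B) + NF + SNR_min
= −174 + 79.65 + 10.9 + 9.26
= −74.19 dBm → −74.2 dBm

−74.2 dBm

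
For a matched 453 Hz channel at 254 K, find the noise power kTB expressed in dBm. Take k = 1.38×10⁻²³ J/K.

P_n = kTB = 1.38×10⁻²³ × 254 × 4.53×10² = 1.59×10⁻¹⁸ W
In dBm: 10 log₁₀(1.59×10⁻¹⁸ / 10⁻³) = −148.0 dBm

−148.0 dBm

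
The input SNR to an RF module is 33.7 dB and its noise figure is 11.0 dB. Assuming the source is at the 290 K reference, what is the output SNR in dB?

22.7 dB

By definition F = SNR_in/SNR_out, so in dB: SNR_out = SNR_in − NF
SNR_out = 33.7 − 11.0 = 22.7 dB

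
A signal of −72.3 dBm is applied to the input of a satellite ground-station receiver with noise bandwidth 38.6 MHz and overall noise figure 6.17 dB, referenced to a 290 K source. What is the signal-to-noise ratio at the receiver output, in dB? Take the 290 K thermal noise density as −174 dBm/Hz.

19.7 dB

Noise floor: N = −174 + 10 log₁₀(B) + NF
10 log₁₀(3.86×10⁷) = 75.87 dB
N = −174 + 75.87 + 6.17 = −91.96 dBm
SNR = P_sig − N = −72.3 − (−91.96) = 19.66 dB → 19.7 dB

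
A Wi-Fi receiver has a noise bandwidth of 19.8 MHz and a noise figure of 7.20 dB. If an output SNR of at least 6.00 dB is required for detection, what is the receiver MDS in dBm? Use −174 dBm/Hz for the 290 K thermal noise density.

Sensitivity = −174 + 10 log₁₀(B) + NF + SNR_min
= −174 + 72.97 + 7.20 + 6.00
= −87.83 dBm → −87.8 dBm

−87.8 dBm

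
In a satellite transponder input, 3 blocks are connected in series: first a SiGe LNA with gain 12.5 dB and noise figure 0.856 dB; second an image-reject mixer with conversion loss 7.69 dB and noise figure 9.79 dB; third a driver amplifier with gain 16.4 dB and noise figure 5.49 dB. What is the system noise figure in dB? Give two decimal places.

Convert to linear (a loss of L dB is a gain of −L dB): F_i = 10^(NF_i/10), G_i = 10^(G_i,dB/10)
  Stage 1: F_1 = 10^(0.856/10) = 1.218, G_1 = 10^(12.5/10) = 17.78
  Stage 2: F_2 = 10^(9.79/10) = 9.528, G_2 = 10^(−7.69/10) = 0.1702
  Stage 3: F_3 = 10^(5.49/10) = 3.540, G_3 = 10^(16.4/10) = 43.65
Friis cascade:
  F = 1.218 + (9.528 − 1)/17.78 + (3.540 − 1)/3.027 = 2.537
NF = 10 log₁₀(2.537) = 4.04 dB

4.04 dB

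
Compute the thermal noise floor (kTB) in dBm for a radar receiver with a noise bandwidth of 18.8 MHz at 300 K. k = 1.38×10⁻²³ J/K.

−101.1 dBm

P_n = kTB = 1.38×10⁻²³ × 300 × 1.88×10⁷ = 7.78×10⁻¹⁴ W
In dBm: 10 log₁₀(7.78×10⁻¹⁴ / 10⁻³) = −101.1 dBm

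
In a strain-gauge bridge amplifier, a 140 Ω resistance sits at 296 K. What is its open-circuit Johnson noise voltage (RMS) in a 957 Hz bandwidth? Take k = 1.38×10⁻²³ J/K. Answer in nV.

V_n = √(4kTRB)
4kTRB = 4 × 1.38×10⁻²³ × 296 × 1.40×10² × 9.57×10² = 2.19×10⁻¹⁵ V²
V_n = √(2.19×10⁻¹⁵) = 4.68×10⁻⁸ V = 46.8 nV

46.8 nV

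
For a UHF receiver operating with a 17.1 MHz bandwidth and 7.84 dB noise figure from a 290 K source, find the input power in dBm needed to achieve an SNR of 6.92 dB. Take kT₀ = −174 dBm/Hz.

−86.9 dBm

Sensitivity = −174 + 10 log₁₀(B) + NF + SNR_min
= −174 + 72.33 + 7.84 + 6.92
= −86.91 dBm → −86.9 dBm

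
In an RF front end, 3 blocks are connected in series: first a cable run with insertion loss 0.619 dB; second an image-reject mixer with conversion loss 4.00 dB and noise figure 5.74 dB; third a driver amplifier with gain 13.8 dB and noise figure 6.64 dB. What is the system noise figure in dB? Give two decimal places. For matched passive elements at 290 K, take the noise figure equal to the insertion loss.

Convert to linear (a loss of L dB is a gain of −L dB): F_i = 10^(NF_i/10), G_i = 10^(G_i,dB/10)
  Stage 1: F_1 = 10^(0.619/10) = 1.153, G_1 = 10^(−0.619/10) = 0.8672
  Stage 2: F_2 = 10^(5.74/10) = 3.750, G_2 = 10^(−4.00/10) = 0.3981
  Stage 3: F_3 = 10^(6.64/10) = 4.613, G_3 = 10^(13.8/10) = 23.99
Friis cascade:
  F = 1.153 + (3.750 − 1)/0.8672 + (4.613 − 1)/0.3452 = 14.79
NF = 10 log₁₀(14.79) = 11.70 dB

11.70 dB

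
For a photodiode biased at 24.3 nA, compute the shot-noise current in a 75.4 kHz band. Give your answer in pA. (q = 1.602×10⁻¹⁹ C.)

24.2 pA

I_n = √(2qI·B)
2qI·B = 2 × 1.602×10⁻¹⁹ × 2.43×10⁻⁸ × 7.54×10⁴ = 5.87×10⁻²² A²
I_n = √(5.87×10⁻²²) = 2.42×10⁻¹¹ A = 24.2 pA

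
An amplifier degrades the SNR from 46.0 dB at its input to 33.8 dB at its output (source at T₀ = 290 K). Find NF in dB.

NF (dB) = SNR_in(dB) − SNR_out(dB) when the source is at T₀
NF = 46.0 − 33.8 = 12.2 dB

12.2 dB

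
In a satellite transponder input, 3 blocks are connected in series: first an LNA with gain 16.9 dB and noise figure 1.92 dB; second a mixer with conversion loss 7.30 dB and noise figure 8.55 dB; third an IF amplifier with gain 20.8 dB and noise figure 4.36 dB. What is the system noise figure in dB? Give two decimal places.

2.72 dB

Convert to linear (a loss of L dB is a gain of −L dB): F_i = 10^(NF_i/10), G_i = 10^(G_i,dB/10)
  Stage 1: F_1 = 10^(1.92/10) = 1.556, G_1 = 10^(16.9/10) = 48.98
  Stage 2: F_2 = 10^(8.55/10) = 7.161, G_2 = 10^(−7.30/10) = 0.1862
  Stage 3: F_3 = 10^(4.36/10) = 2.729, G_3 = 10^(20.8/10) = 120.2
Friis cascade:
  F = 1.556 + (7.161 − 1)/48.98 + (2.729 − 1)/9.120 = 1.871
NF = 10 log₁₀(1.871) = 2.72 dB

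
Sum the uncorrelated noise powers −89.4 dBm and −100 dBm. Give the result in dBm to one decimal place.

Convert to linear, add, convert back:
P₁ = 1.15×10⁻¹² W, P₂ = 1.00×10⁻¹³ W
P_tot = 1.25×10⁻¹² W → 10 log₁₀(P_tot / 10⁻³) = −89.0 dBm

−89.0 dBm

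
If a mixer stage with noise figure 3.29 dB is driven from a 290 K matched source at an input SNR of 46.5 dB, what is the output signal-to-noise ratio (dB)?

43.21 dB

By definition F = SNR_in/SNR_out, so in dB: SNR_out = SNR_in − NF
SNR_out = 46.5 − 3.29 = 43.21 dB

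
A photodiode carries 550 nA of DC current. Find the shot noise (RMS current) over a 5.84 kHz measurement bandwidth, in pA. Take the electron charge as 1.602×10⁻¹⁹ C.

32.1 pA

I_n = √(2qI·B)
2qI·B = 2 × 1.602×10⁻¹⁹ × 5.50×10⁻⁷ × 5.84×10³ = 1.03×10⁻²¹ A²
I_n = √(1.03×10⁻²¹) = 3.21×10⁻¹¹ A = 32.1 pA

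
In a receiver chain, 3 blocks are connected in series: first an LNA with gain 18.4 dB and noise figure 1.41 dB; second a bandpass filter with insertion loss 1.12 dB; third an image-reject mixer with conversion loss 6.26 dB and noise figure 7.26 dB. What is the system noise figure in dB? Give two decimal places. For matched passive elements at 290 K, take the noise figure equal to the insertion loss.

1.67 dB

Convert to linear (a loss of L dB is a gain of −L dB): F_i = 10^(NF_i/10), G_i = 10^(G_i,dB/10)
  Stage 1: F_1 = 10^(1.41/10) = 1.384, G_1 = 10^(18.4/10) = 69.18
  Stage 2: F_2 = 10^(1.12/10) = 1.294, G_2 = 10^(−1.12/10) = 0.7727
  Stage 3: F_3 = 10^(7.26/10) = 5.321, G_3 = 10^(−6.26/10) = 0.2366
Friis cascade:
  F = 1.384 + (1.294 − 1)/69.18 + (5.321 − 1)/53.46 = 1.469
NF = 10 log₁₀(1.469) = 1.67 dB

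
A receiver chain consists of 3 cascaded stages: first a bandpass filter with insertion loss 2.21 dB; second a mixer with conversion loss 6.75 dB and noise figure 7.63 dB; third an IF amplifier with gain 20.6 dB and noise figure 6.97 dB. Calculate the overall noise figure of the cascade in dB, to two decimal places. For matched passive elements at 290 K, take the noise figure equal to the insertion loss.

Convert to linear (a loss of L dB is a gain of −L dB): F_i = 10^(NF_i/10), G_i = 10^(G_i,dB/10)
  Stage 1: F_1 = 10^(2.21/10) = 1.663, G_1 = 10^(−2.21/10) = 0.6012
  Stage 2: F_2 = 10^(7.63/10) = 5.794, G_2 = 10^(−6.75/10) = 0.2113
  Stage 3: F_3 = 10^(6.97/10) = 4.977, G_3 = 10^(20.6/10) = 114.8
Friis cascade:
  F = 1.663 + (5.794 − 1)/0.6012 + (4.977 − 1)/0.1271 = 40.94
NF = 10 log₁₀(40.94) = 16.12 dB

16.12 dB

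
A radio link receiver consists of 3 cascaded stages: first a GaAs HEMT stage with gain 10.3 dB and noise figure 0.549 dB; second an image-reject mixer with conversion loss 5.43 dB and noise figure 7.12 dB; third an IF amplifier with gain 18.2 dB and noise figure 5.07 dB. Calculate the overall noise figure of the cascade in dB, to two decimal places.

3.51 dB

Convert to linear (a loss of L dB is a gain of −L dB): F_i = 10^(NF_i/10), G_i = 10^(G_i,dB/10)
  Stage 1: F_1 = 10^(0.549/10) = 1.135, G_1 = 10^(10.3/10) = 10.72
  Stage 2: F_2 = 10^(7.12/10) = 5.152, G_2 = 10^(−5.43/10) = 0.2864
  Stage 3: F_3 = 10^(5.07/10) = 3.214, G_3 = 10^(18.2/10) = 66.07
Friis cascade:
  F = 1.135 + (5.152 − 1)/10.72 + (3.214 − 1)/3.069 = 2.244
NF = 10 log₁₀(2.244) = 3.51 dB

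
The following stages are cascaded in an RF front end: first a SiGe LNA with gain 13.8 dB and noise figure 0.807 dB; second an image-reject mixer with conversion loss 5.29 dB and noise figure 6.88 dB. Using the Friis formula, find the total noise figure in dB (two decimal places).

Convert to linear (a loss of L dB is a gain of −L dB): F_i = 10^(NF_i/10), G_i = 10^(G_i,dB/10)
  Stage 1: F_1 = 10^(0.807/10) = 1.204, G_1 = 10^(13.8/10) = 23.99
  Stage 2: F_2 = 10^(6.88/10) = 4.875, G_2 = 10^(−5.29/10) = 0.2958
Friis cascade:
  F = 1.204 + (4.875 − 1)/23.99 = 1.366
NF = 10 log₁₀(1.366) = 1.35 dB

1.35 dB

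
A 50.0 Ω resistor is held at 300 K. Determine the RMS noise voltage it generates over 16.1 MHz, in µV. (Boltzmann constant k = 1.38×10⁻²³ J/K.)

3.65 µV

V_n = √(4kTRB)
4kTRB = 4 × 1.38×10⁻²³ × 300 × 5.00×10¹ × 1.61×10⁷ = 1.33×10⁻¹¹ V²
V_n = √(1.33×10⁻¹¹) = 3.65×10⁻⁶ V = 3.65 µV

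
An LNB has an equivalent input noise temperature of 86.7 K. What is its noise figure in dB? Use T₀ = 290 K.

F = 1 + T_e/T₀ = 1 + 86.7/290 = 1.29897
NF = 10 log₁₀(1.29897) = 1.14 dB

1.14 dB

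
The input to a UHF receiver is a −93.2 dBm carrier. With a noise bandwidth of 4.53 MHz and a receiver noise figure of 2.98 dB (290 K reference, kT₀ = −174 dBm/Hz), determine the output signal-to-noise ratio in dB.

Noise floor: N = −174 + 10 log₁₀(B) + NF
10 log₁₀(4.53×10⁶) = 66.56 dB
N = −174 + 66.56 + 2.98 = −104.46 dBm
SNR = P_sig − N = −93.2 − (−104.46) = 11.26 dB → 11.3 dB

11.3 dB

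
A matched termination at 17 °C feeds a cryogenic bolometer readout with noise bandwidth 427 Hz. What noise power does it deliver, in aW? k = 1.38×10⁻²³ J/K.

1.71 aW

T = 17 °C + 273.15 = 290.15 K
P_n = kTB = 1.38×10⁻²³ × 290.15 × 4.27×10² = 1.71×10⁻¹⁸ W = 1.71 aW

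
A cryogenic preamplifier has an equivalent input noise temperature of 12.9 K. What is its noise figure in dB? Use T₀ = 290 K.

0.189 dB

F = 1 + T_e/T₀ = 1 + 12.9/290 = 1.04448
NF = 10 log₁₀(1.04448) = 0.189 dB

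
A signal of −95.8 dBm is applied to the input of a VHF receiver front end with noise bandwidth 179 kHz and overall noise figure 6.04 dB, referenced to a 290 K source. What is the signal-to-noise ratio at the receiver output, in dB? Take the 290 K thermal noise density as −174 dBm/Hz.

Noise floor: N = −174 + 10 log₁₀(B) + NF
10 log₁₀(1.79×10⁵) = 52.53 dB
N = −174 + 52.53 + 6.04 = −115.43 dBm
SNR = P_sig − N = −95.8 − (−115.43) = 19.63 dB → 19.6 dB

19.6 dB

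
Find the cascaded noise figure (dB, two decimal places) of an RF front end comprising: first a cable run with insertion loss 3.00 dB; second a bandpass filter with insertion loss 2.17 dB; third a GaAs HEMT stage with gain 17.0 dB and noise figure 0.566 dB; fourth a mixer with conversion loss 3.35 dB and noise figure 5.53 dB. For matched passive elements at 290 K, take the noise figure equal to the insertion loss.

5.93 dB

Convert to linear (a loss of L dB is a gain of −L dB): F_i = 10^(NF_i/10), G_i = 10^(G_i,dB/10)
  Stage 1: F_1 = 10^(3.00/10) = 1.995, G_1 = 10^(−3.00/10) = 0.5012
  Stage 2: F_2 = 10^(2.17/10) = 1.648, G_2 = 10^(−2.17/10) = 0.6067
  Stage 3: F_3 = 10^(0.566/10) = 1.139, G_3 = 10^(17.0/10) = 50.12
  Stage 4: F_4 = 10^(5.53/10) = 3.573, G_4 = 10^(−3.35/10) = 0.4624
Friis cascade:
  F = 1.995 + (1.648 − 1)/0.5012 + (1.139 − 1)/0.3041 + (3.573 − 1)/15.24 = 3.915
NF = 10 log₁₀(3.915) = 5.93 dB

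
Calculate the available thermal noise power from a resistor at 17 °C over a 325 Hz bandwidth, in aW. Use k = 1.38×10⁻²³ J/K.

T = 17 °C + 273.15 = 290.15 K
P_n = kTB = 1.38×10⁻²³ × 290.15 × 3.25×10² = 1.30×10⁻¹⁸ W = 1.30 aW

1.30 aW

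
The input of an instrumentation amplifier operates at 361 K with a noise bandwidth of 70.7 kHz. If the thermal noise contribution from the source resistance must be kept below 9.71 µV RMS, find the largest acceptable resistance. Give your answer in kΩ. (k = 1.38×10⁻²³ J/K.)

Johnson–Nyquist: V_n = √(4kTRB) ⇒ R = V_n² / (4kTB)
4kTB = 4 × 1.38×10⁻²³ × 361 × 7.07×10⁴ = 1.41×10⁻¹⁵
R = (9.71×10⁻⁶)² / 1.41×10⁻¹⁵ = 6.69×10⁴ Ω = 66.9 kΩ

66.9 kΩ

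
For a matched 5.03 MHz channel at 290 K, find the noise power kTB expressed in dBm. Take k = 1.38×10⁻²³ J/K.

−107.0 dBm

P_n = kTB = 1.38×10⁻²³ × 290 × 5.03×10⁶ = 2.01×10⁻¹⁴ W
In dBm: 10 log₁₀(2.01×10⁻¹⁴ / 10⁻³) = −107.0 dBm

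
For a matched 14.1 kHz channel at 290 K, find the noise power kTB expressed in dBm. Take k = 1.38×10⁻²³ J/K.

P_n = kTB = 1.38×10⁻²³ × 290 × 1.41×10⁴ = 5.64×10⁻¹⁷ W
In dBm: 10 log₁₀(5.64×10⁻¹⁷ / 10⁻³) = −132.5 dBm

−132.5 dBm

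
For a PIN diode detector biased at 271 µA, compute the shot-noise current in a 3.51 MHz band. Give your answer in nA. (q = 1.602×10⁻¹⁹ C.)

17.5 nA

I_n = √(2qI·B)
2qI·B = 2 × 1.602×10⁻¹⁹ × 2.71×10⁻⁴ × 3.51×10⁶ = 3.05×10⁻¹⁶ A²
I_n = √(3.05×10⁻¹⁶) = 1.75×10⁻⁸ A = 17.5 nA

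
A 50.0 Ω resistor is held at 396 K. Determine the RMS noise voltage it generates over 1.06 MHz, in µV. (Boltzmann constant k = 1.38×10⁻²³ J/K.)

V_n = √(4kTRB)
4kTRB = 4 × 1.38×10⁻²³ × 396 × 5.00×10¹ × 1.06×10⁶ = 1.16×10⁻¹² V²
V_n = √(1.16×10⁻¹²) = 1.08×10⁻⁶ V = 1.08 µV

1.08 µV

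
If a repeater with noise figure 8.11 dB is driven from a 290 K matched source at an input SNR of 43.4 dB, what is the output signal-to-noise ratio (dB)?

By definition F = SNR_in/SNR_out, so in dB: SNR_out = SNR_in − NF
SNR_out = 43.4 − 8.11 = 35.29 dB

35.29 dB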